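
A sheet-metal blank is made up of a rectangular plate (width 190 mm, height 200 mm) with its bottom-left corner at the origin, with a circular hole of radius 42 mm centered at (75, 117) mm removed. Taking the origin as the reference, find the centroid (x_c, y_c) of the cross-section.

plate: A = 190 × 200 = 38000.00, centroid at (95.00, 100.00).
hole: A = −π·42² = -5541.77, centroid at (75.00, 117.00).
ΣA = 32458.23 mm², ΣAx_c = 3194367.29 mm³, ΣAy_c = 3151612.98 mm³.
x_c = 3194367.29/32458.23 = 98.41 mm; y_c = 3151612.98/32458.23 = 97.10 mm.

x_c = 98.41 mm, y_c = 97.10 mm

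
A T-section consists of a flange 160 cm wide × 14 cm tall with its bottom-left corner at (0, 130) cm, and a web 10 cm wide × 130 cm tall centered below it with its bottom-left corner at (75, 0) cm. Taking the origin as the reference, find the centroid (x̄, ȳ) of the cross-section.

x̄ = 80.00 cm, ȳ = 110.56 cm

Part | A | x̄ᵢ | ȳᵢ | A·x̄ᵢ | A·ȳᵢ
web | 1300.00 | 80.00 | 65.00 | 104000.00 | 84500.00
flange | 2240.00 | 80.00 | 137.00 | 179200.00 | 306880.00
Σ | 3540.00 |  |  | 283200.00 | 391380.00
x̄ = 283200.00 / 3540.00 = 80.00 cm
ȳ = 391380.00 / 3540.00 = 110.56 cm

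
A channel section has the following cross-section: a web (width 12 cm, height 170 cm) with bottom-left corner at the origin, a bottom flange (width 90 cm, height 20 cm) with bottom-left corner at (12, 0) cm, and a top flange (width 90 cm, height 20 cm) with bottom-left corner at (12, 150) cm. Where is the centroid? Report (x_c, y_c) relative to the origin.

web: A = 12 × 170 = 2040.00, centroid at (6.00, 85.00).
bottom flange: A = 90 × 20 = 1800.00, centroid at (57.00, 10.00).
top flange: A = 90 × 20 = 1800.00, centroid at (57.00, 160.00).
ΣA = 5640.00 cm²
ΣAx_c = (2040.00)(6.00) + (1800.00)(57.00) + (1800.00)(57.00) = 217440.00 cm³
ΣAy_c = (2040.00)(85.00) + (1800.00)(10.00) + (1800.00)(160.00) = 479400.00 cm³
x_c = 217440.00 / 5640.00 = 38.55 cm
y_c = 479400.00 / 5640.00 = 85.00 cm

x_c = 38.55 cm, y_c = 85.00 cm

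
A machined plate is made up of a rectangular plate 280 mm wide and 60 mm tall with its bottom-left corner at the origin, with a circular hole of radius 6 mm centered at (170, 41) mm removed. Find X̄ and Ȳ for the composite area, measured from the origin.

X̄ = 139.80 mm, Ȳ = 29.93 mm

Part | A | x̄ᵢ | ȳᵢ | A·x̄ᵢ | A·ȳᵢ
plate | 16800.00 | 140.00 | 30.00 | 2352000.00 | 504000.00
hole | -113.10 | 170.00 | 41.00 | -19226.55 | -4636.99
Σ | 16686.90 |  |  | 2332773.45 | 499363.01
X̄ = 2332773.45 / 16686.90 = 139.80 mm
Ȳ = 499363.01 / 16686.90 = 29.93 mm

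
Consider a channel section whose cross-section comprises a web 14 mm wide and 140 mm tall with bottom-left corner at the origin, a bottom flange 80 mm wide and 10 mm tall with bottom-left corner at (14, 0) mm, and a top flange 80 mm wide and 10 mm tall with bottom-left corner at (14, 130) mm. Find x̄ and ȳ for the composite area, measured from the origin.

x̄ = 28.12 mm, ȳ = 70.00 mm

Part | A | x̄ᵢ | ȳᵢ | A·x̄ᵢ | A·ȳᵢ
web | 1960.00 | 7.00 | 70.00 | 13720.00 | 137200.00
bottom flange | 800.00 | 54.00 | 5.00 | 43200.00 | 4000.00
top flange | 800.00 | 54.00 | 135.00 | 43200.00 | 108000.00
Σ | 3560.00 |  |  | 100120.00 | 249200.00
x̄ = 100120.00 / 3560.00 = 28.12 mm
ȳ = 249200.00 / 3560.00 = 70.00 mm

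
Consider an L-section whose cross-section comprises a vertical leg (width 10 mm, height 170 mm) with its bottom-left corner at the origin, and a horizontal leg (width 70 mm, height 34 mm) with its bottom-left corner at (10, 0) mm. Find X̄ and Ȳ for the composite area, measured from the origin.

Part | A | x̄ᵢ | ȳᵢ | A·x̄ᵢ | A·ȳᵢ
vertical leg | 1700.00 | 5.00 | 85.00 | 8500.00 | 144500.00
horizontal leg | 2380.00 | 45.00 | 17.00 | 107100.00 | 40460.00
Σ | 4080.00 |  |  | 115600.00 | 184960.00
X̄ = 115600.00 / 4080.00 = 28.33 mm
Ȳ = 184960.00 / 4080.00 = 45.33 mm

X̄ = 28.33 mm, Ȳ = 45.33 mm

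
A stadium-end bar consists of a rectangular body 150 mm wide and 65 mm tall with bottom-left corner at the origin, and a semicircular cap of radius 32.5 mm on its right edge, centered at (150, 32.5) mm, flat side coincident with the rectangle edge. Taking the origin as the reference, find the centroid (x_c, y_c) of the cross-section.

rectangular body: A = 150 × 65 = 9750.00, centroid at (75.00, 32.50).
semicircular end: A = ½π·32.5² = 1659.15, centroid at (163.79, 32.50).
ΣA = 11409.15 mm², ΣAx_c = 1003008.46 mm³, ΣAy_c = 370797.49 mm³.
x_c = 1003008.46/11409.15 = 87.91 mm; y_c = 370797.49/11409.15 = 32.50 mm.

x_c = 87.91 mm, y_c = 32.50 mm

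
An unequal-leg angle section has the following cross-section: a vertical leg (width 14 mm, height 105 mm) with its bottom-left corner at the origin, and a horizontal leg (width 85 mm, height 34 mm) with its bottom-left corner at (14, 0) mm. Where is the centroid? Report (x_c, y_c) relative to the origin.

Part | A | x̄ᵢ | ȳᵢ | A·x̄ᵢ | A·ȳᵢ
vertical leg | 1470.00 | 7.00 | 52.50 | 10290.00 | 77175.00
horizontal leg | 2890.00 | 56.50 | 17.00 | 163285.00 | 49130.00
Σ | 4360.00 |  |  | 173575.00 | 126305.00
x_c = 173575.00 / 4360.00 = 39.81 mm
y_c = 126305.00 / 4360.00 = 28.97 mm

x_c = 39.81 mm, y_c = 28.97 mm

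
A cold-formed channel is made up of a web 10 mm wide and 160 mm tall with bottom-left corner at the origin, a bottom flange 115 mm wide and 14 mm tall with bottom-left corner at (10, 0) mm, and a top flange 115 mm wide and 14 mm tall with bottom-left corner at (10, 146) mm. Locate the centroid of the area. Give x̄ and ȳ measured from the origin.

x̄ = 46.75 mm, ȳ = 80.00 mm

web: A = 10 × 160 = 1600.00, centroid at (5.00, 80.00).
bottom flange: A = 115 × 14 = 1610.00, centroid at (67.50, 7.00).
top flange: A = 115 × 14 = 1610.00, centroid at (67.50, 153.00).
ΣA = 4820.00 mm², ΣAx̄ = 225350.00 mm³, ΣAȳ = 385600.00 mm³.
x̄ = 225350.00/4820.00 = 46.75 mm; ȳ = 385600.00/4820.00 = 80.00 mm.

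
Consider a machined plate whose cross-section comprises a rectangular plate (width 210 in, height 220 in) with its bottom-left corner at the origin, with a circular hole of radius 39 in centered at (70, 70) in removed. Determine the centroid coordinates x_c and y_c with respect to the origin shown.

x_c = 109.04 in, y_c = 114.61 in

Part | A | x̄ᵢ | ȳᵢ | A·x̄ᵢ | A·ȳᵢ
plate | 46200.00 | 105.00 | 110.00 | 4851000.00 | 5082000.00
hole | -4778.36 | 70.00 | 70.00 | -334485.37 | -334485.37
Σ | 41421.64 |  |  | 4516514.63 | 4747514.63
x_c = 4516514.63 / 41421.64 = 109.04 in
y_c = 4747514.63 / 41421.64 = 114.61 in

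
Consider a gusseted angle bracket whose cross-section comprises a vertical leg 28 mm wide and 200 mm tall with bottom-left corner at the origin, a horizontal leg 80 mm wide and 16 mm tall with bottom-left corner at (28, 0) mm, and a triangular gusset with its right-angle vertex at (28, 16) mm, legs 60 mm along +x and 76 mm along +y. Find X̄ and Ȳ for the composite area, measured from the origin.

vertical leg: A = 28 × 200 = 5600.00, centroid at (14.00, 100.00).
horizontal leg: A = 80 × 16 = 1280.00, centroid at (68.00, 8.00).
gusset: A = ½·60·76 = 2280.00, centroid at (48.00, 41.33).
ΣA = 9160.00 mm²
ΣAX̄ = (5600.00)(14.00) + (1280.00)(68.00) + (2280.00)(48.00) = 274880.00 mm³
ΣAȲ = (5600.00)(100.00) + (1280.00)(8.00) + (2280.00)(41.33) = 664480.00 mm³
X̄ = 274880.00 / 9160.00 = 30.01 mm
Ȳ = 664480.00 / 9160.00 = 72.54 mm

X̄ = 30.01 mm, Ȳ = 72.54 mm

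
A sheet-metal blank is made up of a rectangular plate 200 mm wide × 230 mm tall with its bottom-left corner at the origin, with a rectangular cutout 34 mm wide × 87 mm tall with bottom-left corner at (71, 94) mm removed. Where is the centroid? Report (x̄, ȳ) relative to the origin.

Part | A | x̄ᵢ | ȳᵢ | A·x̄ᵢ | A·ȳᵢ
plate | 46000.00 | 100.00 | 115.00 | 4600000.00 | 5290000.00
hole | -2958.00 | 88.00 | 137.50 | -260304.00 | -406725.00
Σ | 43042.00 |  |  | 4339696.00 | 4883275.00
x̄ = 4339696.00 / 43042.00 = 100.82 mm
ȳ = 4883275.00 / 43042.00 = 113.45 mm

x̄ = 100.82 mm, ȳ = 113.45 mm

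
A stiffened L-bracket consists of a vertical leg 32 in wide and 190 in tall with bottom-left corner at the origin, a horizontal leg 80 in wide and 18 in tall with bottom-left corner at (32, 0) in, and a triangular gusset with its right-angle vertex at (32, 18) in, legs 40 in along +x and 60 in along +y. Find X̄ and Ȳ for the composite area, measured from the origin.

X̄ = 29.28 in, Ȳ = 72.95 in

Part | A | x̄ᵢ | ȳᵢ | A·x̄ᵢ | A·ȳᵢ
vertical leg | 6080.00 | 16.00 | 95.00 | 97280.00 | 577600.00
horizontal leg | 1440.00 | 72.00 | 9.00 | 103680.00 | 12960.00
gusset | 1200.00 | 45.33 | 38.00 | 54400.00 | 45600.00
Σ | 8720.00 |  |  | 255360.00 | 636160.00
X̄ = 255360.00 / 8720.00 = 29.28 in
Ȳ = 636160.00 / 8720.00 = 72.95 in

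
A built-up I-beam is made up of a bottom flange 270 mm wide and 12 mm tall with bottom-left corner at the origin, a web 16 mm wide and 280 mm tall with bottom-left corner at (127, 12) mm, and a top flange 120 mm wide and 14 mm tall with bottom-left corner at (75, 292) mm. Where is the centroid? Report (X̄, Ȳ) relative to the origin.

X̄ = 135.00 mm, Ȳ = 127.95 mm

Part | A | x̄ᵢ | ȳᵢ | A·x̄ᵢ | A·ȳᵢ
bottom flange | 3240.00 | 135.00 | 6.00 | 437400.00 | 19440.00
web | 4480.00 | 135.00 | 152.00 | 604800.00 | 680960.00
top flange | 1680.00 | 135.00 | 299.00 | 226800.00 | 502320.00
Σ | 9400.00 |  |  | 1269000.00 | 1202720.00
X̄ = 1269000.00 / 9400.00 = 135.00 mm
Ȳ = 1202720.00 / 9400.00 = 127.95 mm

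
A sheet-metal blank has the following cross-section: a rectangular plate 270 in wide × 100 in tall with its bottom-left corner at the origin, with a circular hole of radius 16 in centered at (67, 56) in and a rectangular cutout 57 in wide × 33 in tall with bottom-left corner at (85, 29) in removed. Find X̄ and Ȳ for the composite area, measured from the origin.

X̄ = 138.91 in, Ȳ = 50.15 in

plate: A = 270 × 100 = 27000.00, centroid at (135.00, 50.00).
hole 1: A = −π·16² = -804.25, centroid at (67.00, 56.00).
hole 2: A = −(57 × 33) = -1881.00, centroid at (113.50, 45.50).
ΣA = 24314.75 in², ΣAX̄ = 3377621.90 in³, ΣAȲ = 1219376.63 in³.
X̄ = 3377621.90/24314.75 = 138.91 in; Ȳ = 1219376.63/24314.75 = 50.15 in.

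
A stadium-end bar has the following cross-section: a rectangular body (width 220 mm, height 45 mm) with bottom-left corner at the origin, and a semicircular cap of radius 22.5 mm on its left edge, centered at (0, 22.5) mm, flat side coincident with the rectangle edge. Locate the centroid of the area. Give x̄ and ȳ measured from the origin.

rectangular body: A = 220 × 45 = 9900.00, centroid at (110.00, 22.50).
semicircular end: A = ½π·22.5² = 795.22, centroid at (-9.55, 22.50).
ΣA = 10695.22 mm²
ΣAx̄ = (9900.00)(110.00) + (795.22)(-9.55) = 1081406.25 mm³
ΣAȳ = (9900.00)(22.50) + (795.22)(22.50) = 240642.35 mm³
x̄ = 1081406.25 / 10695.22 = 101.11 mm
ȳ = 240642.35 / 10695.22 = 22.50 mm

x̄ = 101.11 mm, ȳ = 22.50 mm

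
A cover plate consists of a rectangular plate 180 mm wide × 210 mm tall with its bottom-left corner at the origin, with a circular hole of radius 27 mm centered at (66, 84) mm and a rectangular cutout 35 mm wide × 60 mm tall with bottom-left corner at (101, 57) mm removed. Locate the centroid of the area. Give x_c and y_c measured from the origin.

plate: A = 180 × 210 = 37800.00, centroid at (90.00, 105.00).
hole 1: A = −π·27² = -2290.22, centroid at (66.00, 84.00).
hole 2: A = −(35 × 60) = -2100.00, centroid at (118.50, 87.00).
ΣA = 33409.78 mm², ΣAx_c = 3001995.41 mm³, ΣAy_c = 3593921.43 mm³.
x_c = 3001995.41/33409.78 = 89.85 mm; y_c = 3593921.43/33409.78 = 107.57 mm.

x_c = 89.85 mm, y_c = 107.57 mm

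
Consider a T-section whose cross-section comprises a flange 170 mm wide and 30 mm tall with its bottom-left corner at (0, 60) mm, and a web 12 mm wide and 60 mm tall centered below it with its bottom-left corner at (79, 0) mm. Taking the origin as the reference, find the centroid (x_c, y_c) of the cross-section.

x_c = 85.00 mm, y_c = 69.43 mm

web: A = 12 × 60 = 720.00, centroid at (85.00, 30.00).
flange: A = 170 × 30 = 5100.00, centroid at (85.00, 75.00).
ΣA = 5820.00 mm²
ΣAx_c = (720.00)(85.00) + (5100.00)(85.00) = 494700.00 mm³
ΣAy_c = (720.00)(30.00) + (5100.00)(75.00) = 404100.00 mm³
x_c = 494700.00 / 5820.00 = 85.00 mm
y_c = 404100.00 / 5820.00 = 69.43 mm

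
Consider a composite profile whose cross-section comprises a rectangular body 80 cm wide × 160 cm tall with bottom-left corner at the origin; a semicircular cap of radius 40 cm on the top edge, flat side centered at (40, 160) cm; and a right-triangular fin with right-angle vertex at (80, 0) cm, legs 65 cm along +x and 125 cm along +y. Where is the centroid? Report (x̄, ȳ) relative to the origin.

rectangular body: A = 80 × 160 = 12800.00, centroid at (40.00, 80.00).
semicircular top: A = ½π·40² = 2513.27, centroid at (40.00, 176.98).
triangular fin: A = ½·65·125 = 4062.50, centroid at (101.67, 41.67).
ΣA = 19375.77 cm², ΣAx̄ = 1025551.80 cm³, ΣAȳ = 1638061.36 cm³.
x̄ = 1025551.80/19375.77 = 52.93 cm; ȳ = 1638061.36/19375.77 = 84.54 cm.

x̄ = 52.93 cm, ȳ = 84.54 cm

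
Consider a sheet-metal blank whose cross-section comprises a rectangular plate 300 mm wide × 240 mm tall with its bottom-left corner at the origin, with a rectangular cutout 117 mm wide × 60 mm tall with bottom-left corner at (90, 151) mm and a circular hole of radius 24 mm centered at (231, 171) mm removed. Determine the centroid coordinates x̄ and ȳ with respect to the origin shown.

x̄ = 147.85 mm, ȳ = 111.76 mm

plate: A = 300 × 240 = 72000.00, centroid at (150.00, 120.00).
hole 1: A = −(117 × 60) = -7020.00, centroid at (148.50, 181.00).
hole 2: A = −π·24² = -1809.56, centroid at (231.00, 171.00).
ΣA = 63170.44 mm², ΣAx̄ = 9339522.25 mm³, ΣAȳ = 7059945.69 mm³.
x̄ = 9339522.25/63170.44 = 147.85 mm; ȳ = 7059945.69/63170.44 = 111.76 mm.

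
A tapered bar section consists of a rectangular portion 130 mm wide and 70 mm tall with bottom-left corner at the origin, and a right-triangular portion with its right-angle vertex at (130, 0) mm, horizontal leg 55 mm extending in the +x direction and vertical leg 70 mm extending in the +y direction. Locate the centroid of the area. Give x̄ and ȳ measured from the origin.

x̄ = 79.55 mm, ȳ = 32.96 mm

Part | A | x̄ᵢ | ȳᵢ | A·x̄ᵢ | A·ȳᵢ
rectangular portion | 9100.00 | 65.00 | 35.00 | 591500.00 | 318500.00
triangular portion | 1925.00 | 148.33 | 23.33 | 285541.67 | 44916.67
Σ | 11025.00 |  |  | 877041.67 | 363416.67
x̄ = 877041.67 / 11025.00 = 79.55 mm
ȳ = 363416.67 / 11025.00 = 32.96 mm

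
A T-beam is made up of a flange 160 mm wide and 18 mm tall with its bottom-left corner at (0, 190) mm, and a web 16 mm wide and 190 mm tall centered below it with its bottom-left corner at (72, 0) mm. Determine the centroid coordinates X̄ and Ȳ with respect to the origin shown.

X̄ = 80.00 mm, Ȳ = 145.59 mm

Part | A | x̄ᵢ | ȳᵢ | A·x̄ᵢ | A·ȳᵢ
web | 3040.00 | 80.00 | 95.00 | 243200.00 | 288800.00
flange | 2880.00 | 80.00 | 199.00 | 230400.00 | 573120.00
Σ | 5920.00 |  |  | 473600.00 | 861920.00
X̄ = 473600.00 / 5920.00 = 80.00 mm
Ȳ = 861920.00 / 5920.00 = 145.59 mm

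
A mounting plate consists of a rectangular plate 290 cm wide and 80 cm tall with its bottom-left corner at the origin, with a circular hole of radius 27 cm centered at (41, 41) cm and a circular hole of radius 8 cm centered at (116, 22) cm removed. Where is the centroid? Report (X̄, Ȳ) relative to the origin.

X̄ = 156.78 cm, Ȳ = 40.06 cm

plate: A = 290 × 80 = 23200.00, centroid at (145.00, 40.00).
hole 1: A = −π·27² = -2290.22, centroid at (41.00, 41.00).
hole 2: A = −π·8² = -201.06, centroid at (116.00, 22.00).
ΣA = 20708.72 cm²
ΣAX̄ = (23200.00)(145.00) + (-2290.22)(41.00) + (-201.06)(116.00) = 3246777.75 cm³
ΣAȲ = (23200.00)(40.00) + (-2290.22)(41.00) + (-201.06)(22.00) = 829677.57 cm³
X̄ = 3246777.75 / 20708.72 = 156.78 cm
Ȳ = 829677.57 / 20708.72 = 40.06 cm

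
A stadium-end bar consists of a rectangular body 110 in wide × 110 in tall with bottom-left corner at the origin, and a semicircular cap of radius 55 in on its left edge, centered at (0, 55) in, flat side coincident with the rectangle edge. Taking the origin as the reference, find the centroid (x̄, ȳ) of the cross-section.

rectangular body: A = 110 × 110 = 12100.00, centroid at (55.00, 55.00).
semicircular end: A = ½π·55² = 4751.66, centroid at (-23.34, 55.00).
ΣA = 16851.66 in²
ΣAx̄ = (12100.00)(55.00) + (4751.66)(-23.34) = 554583.33 in³
ΣAȳ = (12100.00)(55.00) + (4751.66)(55.00) = 926841.24 in³
x̄ = 554583.33 / 16851.66 = 32.91 in
ȳ = 926841.24 / 16851.66 = 55.00 in

x̄ = 32.91 in, ȳ = 55.00 in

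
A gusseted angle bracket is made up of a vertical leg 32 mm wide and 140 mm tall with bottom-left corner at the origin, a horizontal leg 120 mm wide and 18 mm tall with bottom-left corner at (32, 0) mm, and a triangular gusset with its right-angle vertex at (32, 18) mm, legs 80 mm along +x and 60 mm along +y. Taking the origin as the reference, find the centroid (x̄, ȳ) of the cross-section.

x̄ = 45.49 mm, ȳ = 46.93 mm

vertical leg: A = 32 × 140 = 4480.00, centroid at (16.00, 70.00).
horizontal leg: A = 120 × 18 = 2160.00, centroid at (92.00, 9.00).
gusset: A = ½·80·60 = 2400.00, centroid at (58.67, 38.00).
ΣA = 9040.00 mm², ΣAx̄ = 411200.00 mm³, ΣAȳ = 424240.00 mm³.
x̄ = 411200.00/9040.00 = 45.49 mm; ȳ = 424240.00/9040.00 = 46.93 mm.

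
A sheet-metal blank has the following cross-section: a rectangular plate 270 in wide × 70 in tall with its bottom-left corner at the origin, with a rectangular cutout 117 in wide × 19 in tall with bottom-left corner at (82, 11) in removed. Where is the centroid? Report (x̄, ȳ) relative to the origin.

Part | A | x̄ᵢ | ȳᵢ | A·x̄ᵢ | A·ȳᵢ
plate | 18900.00 | 135.00 | 35.00 | 2551500.00 | 661500.00
hole | -2223.00 | 140.50 | 20.50 | -312331.50 | -45571.50
Σ | 16677.00 |  |  | 2239168.50 | 615928.50
x̄ = 2239168.50 / 16677.00 = 134.27 in
ȳ = 615928.50 / 16677.00 = 36.93 in

x̄ = 134.27 in, ȳ = 36.93 in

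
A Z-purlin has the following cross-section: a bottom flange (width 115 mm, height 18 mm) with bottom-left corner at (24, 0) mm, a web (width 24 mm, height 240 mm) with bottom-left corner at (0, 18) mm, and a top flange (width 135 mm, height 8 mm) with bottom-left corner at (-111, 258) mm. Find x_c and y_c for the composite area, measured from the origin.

x_c = 21.42 mm, y_c = 123.06 mm

bottom flange: A = 115 × 18 = 2070.00, centroid at (81.50, 9.00).
web: A = 24 × 240 = 5760.00, centroid at (12.00, 138.00).
top flange: A = 135 × 8 = 1080.00, centroid at (-43.50, 262.00).
ΣA = 8910.00 mm², ΣAx_c = 190845.00 mm³, ΣAy_c = 1096470.00 mm³.
x_c = 190845.00/8910.00 = 21.42 mm; y_c = 1096470.00/8910.00 = 123.06 mm.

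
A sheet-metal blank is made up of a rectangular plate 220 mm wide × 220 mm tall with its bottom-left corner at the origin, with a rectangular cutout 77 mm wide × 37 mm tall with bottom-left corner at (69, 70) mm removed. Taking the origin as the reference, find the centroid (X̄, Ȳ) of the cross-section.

plate: A = 220 × 220 = 48400.00, centroid at (110.00, 110.00).
hole: A = −(77 × 37) = -2849.00, centroid at (107.50, 88.50).
ΣA = 45551.00 mm², ΣAX̄ = 5017732.50 mm³, ΣAȲ = 5071863.50 mm³.
X̄ = 5017732.50/45551.00 = 110.16 mm; Ȳ = 5071863.50/45551.00 = 111.34 mm.

X̄ = 110.16 mm, Ȳ = 111.34 mm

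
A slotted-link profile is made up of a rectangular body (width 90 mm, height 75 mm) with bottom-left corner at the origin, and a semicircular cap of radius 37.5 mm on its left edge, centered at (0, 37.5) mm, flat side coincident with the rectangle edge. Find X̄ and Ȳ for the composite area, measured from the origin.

X̄ = 29.98 mm, Ȳ = 37.50 mm

rectangular body: A = 90 × 75 = 6750.00, centroid at (45.00, 37.50).
semicircular end: A = ½π·37.5² = 2208.93, centroid at (-15.92, 37.50).
ΣA = 8958.93 mm², ΣAX̄ = 268593.75 mm³, ΣAȲ = 335959.96 mm³.
X̄ = 268593.75/8958.93 = 29.98 mm; Ȳ = 335959.96/8958.93 = 37.50 mm.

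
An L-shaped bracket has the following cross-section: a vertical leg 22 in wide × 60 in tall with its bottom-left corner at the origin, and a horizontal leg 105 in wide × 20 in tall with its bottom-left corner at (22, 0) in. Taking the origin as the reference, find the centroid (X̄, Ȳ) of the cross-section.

X̄ = 49.99 in, Ȳ = 17.72 in

vertical leg: A = 22 × 60 = 1320.00, centroid at (11.00, 30.00).
horizontal leg: A = 105 × 20 = 2100.00, centroid at (74.50, 10.00).
ΣA = 3420.00 in², ΣAX̄ = 170970.00 in³, ΣAȲ = 60600.00 in³.
X̄ = 170970.00/3420.00 = 49.99 in; Ȳ = 60600.00/3420.00 = 17.72 in.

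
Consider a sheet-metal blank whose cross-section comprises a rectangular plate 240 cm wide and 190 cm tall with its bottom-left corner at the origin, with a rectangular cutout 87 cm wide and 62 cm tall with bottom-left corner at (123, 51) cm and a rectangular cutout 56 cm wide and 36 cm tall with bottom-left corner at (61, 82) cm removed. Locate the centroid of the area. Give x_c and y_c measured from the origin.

plate: A = 240 × 190 = 45600.00, centroid at (120.00, 95.00).
hole 1: A = −(87 × 62) = -5394.00, centroid at (166.50, 82.00).
hole 2: A = −(56 × 36) = -2016.00, centroid at (89.00, 100.00).
ΣA = 38190.00 cm², ΣAx_c = 4394475.00 cm³, ΣAy_c = 3688092.00 cm³.
x_c = 4394475.00/38190.00 = 115.07 cm; y_c = 3688092.00/38190.00 = 96.57 cm.

x_c = 115.07 cm, y_c = 96.57 cm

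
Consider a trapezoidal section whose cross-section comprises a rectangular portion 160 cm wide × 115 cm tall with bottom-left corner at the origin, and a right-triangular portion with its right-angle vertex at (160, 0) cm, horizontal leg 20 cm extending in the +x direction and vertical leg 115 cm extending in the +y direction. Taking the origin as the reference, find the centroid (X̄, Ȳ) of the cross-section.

X̄ = 85.10 cm, Ȳ = 56.37 cm

rectangular portion: A = 160 × 115 = 18400.00, centroid at (80.00, 57.50).
triangular portion: A = ½·20·115 = 1150.00, centroid at (166.67, 38.33).
ΣA = 19550.00 cm², ΣAX̄ = 1663666.67 cm³, ΣAȲ = 1102083.33 cm³.
X̄ = 1663666.67/19550.00 = 85.10 cm; Ȳ = 1102083.33/19550.00 = 56.37 cm.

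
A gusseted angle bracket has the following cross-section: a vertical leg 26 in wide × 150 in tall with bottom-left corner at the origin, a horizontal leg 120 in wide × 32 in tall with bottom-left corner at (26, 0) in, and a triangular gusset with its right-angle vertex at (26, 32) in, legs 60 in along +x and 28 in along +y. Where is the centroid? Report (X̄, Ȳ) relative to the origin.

Part | A | x̄ᵢ | ȳᵢ | A·x̄ᵢ | A·ȳᵢ
vertical leg | 3900.00 | 13.00 | 75.00 | 50700.00 | 292500.00
horizontal leg | 3840.00 | 86.00 | 16.00 | 330240.00 | 61440.00
gusset | 840.00 | 46.00 | 41.33 | 38640.00 | 34720.00
Σ | 8580.00 |  |  | 419580.00 | 388660.00
X̄ = 419580.00 / 8580.00 = 48.90 in
Ȳ = 388660.00 / 8580.00 = 45.30 in

X̄ = 48.90 in, Ȳ = 45.30 in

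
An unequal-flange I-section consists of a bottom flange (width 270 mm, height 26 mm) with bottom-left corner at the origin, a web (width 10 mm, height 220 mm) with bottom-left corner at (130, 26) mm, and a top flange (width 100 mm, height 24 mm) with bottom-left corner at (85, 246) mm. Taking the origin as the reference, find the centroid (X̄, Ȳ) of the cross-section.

X̄ = 135.00 mm, Ȳ = 86.89 mm

bottom flange: A = 270 × 26 = 7020.00, centroid at (135.00, 13.00).
web: A = 10 × 220 = 2200.00, centroid at (135.00, 136.00).
top flange: A = 100 × 24 = 2400.00, centroid at (135.00, 258.00).
ΣA = 11620.00 mm², ΣAX̄ = 1568700.00 mm³, ΣAȲ = 1009660.00 mm³.
X̄ = 1568700.00/11620.00 = 135.00 mm; Ȳ = 1009660.00/11620.00 = 86.89 mm.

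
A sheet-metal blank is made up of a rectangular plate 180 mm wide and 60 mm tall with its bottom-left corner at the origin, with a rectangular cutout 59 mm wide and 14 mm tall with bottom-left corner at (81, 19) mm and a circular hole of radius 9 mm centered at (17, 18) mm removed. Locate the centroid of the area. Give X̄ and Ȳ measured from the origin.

X̄ = 90.17 mm, Ȳ = 30.65 mm

plate: A = 180 × 60 = 10800.00, centroid at (90.00, 30.00).
hole 1: A = −(59 × 14) = -826.00, centroid at (110.50, 26.00).
hole 2: A = −π·9² = -254.47, centroid at (17.00, 18.00).
ΣA = 9719.53 mm²
ΣAX̄ = (10800.00)(90.00) + (-826.00)(110.50) + (-254.47)(17.00) = 876401.03 mm³
ΣAȲ = (10800.00)(30.00) + (-826.00)(26.00) + (-254.47)(18.00) = 297943.56 mm³
X̄ = 876401.03 / 9719.53 = 90.17 mm
Ȳ = 297943.56 / 9719.53 = 30.65 mm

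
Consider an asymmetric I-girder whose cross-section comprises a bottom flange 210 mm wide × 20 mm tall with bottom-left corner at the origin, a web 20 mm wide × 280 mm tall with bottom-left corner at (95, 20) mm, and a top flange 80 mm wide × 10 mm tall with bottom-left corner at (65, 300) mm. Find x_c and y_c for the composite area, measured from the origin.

x_c = 105.00 mm, y_c = 111.51 mm

bottom flange: A = 210 × 20 = 4200.00, centroid at (105.00, 10.00).
web: A = 20 × 280 = 5600.00, centroid at (105.00, 160.00).
top flange: A = 80 × 10 = 800.00, centroid at (105.00, 305.00).
ΣA = 10600.00 mm², ΣAx_c = 1113000.00 mm³, ΣAy_c = 1182000.00 mm³.
x_c = 1113000.00/10600.00 = 105.00 mm; y_c = 1182000.00/10600.00 = 111.51 mm.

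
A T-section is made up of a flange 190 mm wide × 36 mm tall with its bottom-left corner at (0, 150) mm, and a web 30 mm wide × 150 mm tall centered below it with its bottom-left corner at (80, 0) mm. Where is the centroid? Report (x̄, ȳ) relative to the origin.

x̄ = 95.00 mm, ȳ = 131.10 mm

web: A = 30 × 150 = 4500.00, centroid at (95.00, 75.00).
flange: A = 190 × 36 = 6840.00, centroid at (95.00, 168.00).
ΣA = 11340.00 mm²
ΣAx̄ = (4500.00)(95.00) + (6840.00)(95.00) = 1077300.00 mm³
ΣAȳ = (4500.00)(75.00) + (6840.00)(168.00) = 1486620.00 mm³
x̄ = 1077300.00 / 11340.00 = 95.00 mm
ȳ = 1486620.00 / 11340.00 = 131.10 mm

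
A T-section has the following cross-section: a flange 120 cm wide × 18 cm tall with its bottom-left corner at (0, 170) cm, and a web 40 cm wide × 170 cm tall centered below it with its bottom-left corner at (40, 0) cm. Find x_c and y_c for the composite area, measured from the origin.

x_c = 60.00 cm, y_c = 107.66 cm

Part | A | x̄ᵢ | ȳᵢ | A·x̄ᵢ | A·ȳᵢ
web | 6800.00 | 60.00 | 85.00 | 408000.00 | 578000.00
flange | 2160.00 | 60.00 | 179.00 | 129600.00 | 386640.00
Σ | 8960.00 |  |  | 537600.00 | 964640.00
x_c = 537600.00 / 8960.00 = 60.00 cm
y_c = 964640.00 / 8960.00 = 107.66 cm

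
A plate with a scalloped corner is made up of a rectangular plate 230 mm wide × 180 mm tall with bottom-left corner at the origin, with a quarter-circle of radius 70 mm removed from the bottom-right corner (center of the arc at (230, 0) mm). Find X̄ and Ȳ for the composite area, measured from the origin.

X̄ = 106.26 mm, Ȳ = 96.18 mm

plate: A = 230 × 180 = 41400.00, centroid at (115.00, 90.00).
removed quarter-circle: A = −¼π·70² = -3848.45, centroid at (200.29, 29.71).
ΣA = 37551.55 mm²
ΣAX̄ = (41400.00)(115.00) + (-3848.45)(200.29) = 3990189.60 mm³
ΣAȲ = (41400.00)(90.00) + (-3848.45)(29.71) = 3611666.67 mm³
X̄ = 3990189.60 / 37551.55 = 106.26 mm
Ȳ = 3611666.67 / 37551.55 = 96.18 mm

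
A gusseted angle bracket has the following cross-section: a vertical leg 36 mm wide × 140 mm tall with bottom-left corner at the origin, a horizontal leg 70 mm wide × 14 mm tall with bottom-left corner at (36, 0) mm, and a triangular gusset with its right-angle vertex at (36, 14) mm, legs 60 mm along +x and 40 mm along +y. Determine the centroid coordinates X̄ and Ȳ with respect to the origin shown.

vertical leg: A = 36 × 140 = 5040.00, centroid at (18.00, 70.00).
horizontal leg: A = 70 × 14 = 980.00, centroid at (71.00, 7.00).
gusset: A = ½·60·40 = 1200.00, centroid at (56.00, 27.33).
ΣA = 7220.00 mm², ΣAX̄ = 227500.00 mm³, ΣAȲ = 392460.00 mm³.
X̄ = 227500.00/7220.00 = 31.51 mm; Ȳ = 392460.00/7220.00 = 54.36 mm.

X̄ = 31.51 mm, Ȳ = 54.36 mm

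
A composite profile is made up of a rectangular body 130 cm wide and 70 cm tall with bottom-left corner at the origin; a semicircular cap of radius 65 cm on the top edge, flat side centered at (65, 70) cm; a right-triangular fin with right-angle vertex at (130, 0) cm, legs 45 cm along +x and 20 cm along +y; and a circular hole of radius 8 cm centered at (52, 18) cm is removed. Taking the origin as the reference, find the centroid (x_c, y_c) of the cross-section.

rectangular body: A = 130 × 70 = 9100.00, centroid at (65.00, 35.00).
semicircular top: A = ½π·65² = 6636.61, centroid at (65.00, 97.59).
triangular fin: A = ½·45·20 = 450.00, centroid at (145.00, 6.67).
hole: A = −π·8² = -201.06, centroid at (52.00, 18.00).
ΣA = 15985.55 cm²
ΣAx_c = (9100.00)(65.00) + (6636.61)(65.00) + (450.00)(145.00) + (-201.06)(52.00) = 1077674.72 cm³
ΣAy_c = (9100.00)(35.00) + (6636.61)(97.59) + (450.00)(6.67) + (-201.06)(18.00) = 965527.23 cm³
x_c = 1077674.72 / 15985.55 = 67.42 cm
y_c = 965527.23 / 15985.55 = 60.40 cm

x_c = 67.42 cm, y_c = 60.40 cm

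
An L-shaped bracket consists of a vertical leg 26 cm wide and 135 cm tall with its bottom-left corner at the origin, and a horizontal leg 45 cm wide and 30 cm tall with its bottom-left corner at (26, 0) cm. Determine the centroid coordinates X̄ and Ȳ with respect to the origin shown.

vertical leg: A = 26 × 135 = 3510.00, centroid at (13.00, 67.50).
horizontal leg: A = 45 × 30 = 1350.00, centroid at (48.50, 15.00).
ΣA = 4860.00 cm², ΣAX̄ = 111105.00 cm³, ΣAȲ = 257175.00 cm³.
X̄ = 111105.00/4860.00 = 22.86 cm; Ȳ = 257175.00/4860.00 = 52.92 cm.

X̄ = 22.86 cm, Ȳ = 52.92 cm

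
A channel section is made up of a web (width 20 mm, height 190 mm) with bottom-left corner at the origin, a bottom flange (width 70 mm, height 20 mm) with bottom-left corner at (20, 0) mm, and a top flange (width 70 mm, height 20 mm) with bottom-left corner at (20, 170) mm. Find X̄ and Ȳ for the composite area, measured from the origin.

X̄ = 29.09 mm, Ȳ = 95.00 mm

web: A = 20 × 190 = 3800.00, centroid at (10.00, 95.00).
bottom flange: A = 70 × 20 = 1400.00, centroid at (55.00, 10.00).
top flange: A = 70 × 20 = 1400.00, centroid at (55.00, 180.00).
ΣA = 6600.00 mm², ΣAX̄ = 192000.00 mm³, ΣAȲ = 627000.00 mm³.
X̄ = 192000.00/6600.00 = 29.09 mm; Ȳ = 627000.00/6600.00 = 95.00 mm.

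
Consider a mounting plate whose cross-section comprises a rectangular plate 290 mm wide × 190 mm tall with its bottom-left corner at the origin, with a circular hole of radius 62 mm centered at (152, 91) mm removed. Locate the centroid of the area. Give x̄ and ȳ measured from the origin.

x̄ = 143.04 mm, ȳ = 96.12 mm

plate: A = 290 × 190 = 55100.00, centroid at (145.00, 95.00).
hole: A = −π·62² = -12076.28, centroid at (152.00, 91.00).
ΣA = 43023.72 mm², ΣAx̄ = 6153905.11 mm³, ΣAȳ = 4135558.32 mm³.
x̄ = 6153905.11/43023.72 = 143.04 mm; ȳ = 4135558.32/43023.72 = 96.12 mm.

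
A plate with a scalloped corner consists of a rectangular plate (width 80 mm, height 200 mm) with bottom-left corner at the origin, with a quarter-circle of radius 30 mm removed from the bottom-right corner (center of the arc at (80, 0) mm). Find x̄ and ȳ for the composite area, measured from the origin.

plate: A = 80 × 200 = 16000.00, centroid at (40.00, 100.00).
removed quarter-circle: A = −¼π·30² = -706.86, centroid at (67.27, 12.73).
ΣA = 15293.14 mm²
ΣAx̄ = (16000.00)(40.00) + (-706.86)(67.27) = 592451.33 mm³
ΣAȳ = (16000.00)(100.00) + (-706.86)(12.73) = 1591000.00 mm³
x̄ = 592451.33 / 15293.14 = 38.74 mm
ȳ = 1591000.00 / 15293.14 = 104.03 mm

x̄ = 38.74 mm, ȳ = 104.03 mm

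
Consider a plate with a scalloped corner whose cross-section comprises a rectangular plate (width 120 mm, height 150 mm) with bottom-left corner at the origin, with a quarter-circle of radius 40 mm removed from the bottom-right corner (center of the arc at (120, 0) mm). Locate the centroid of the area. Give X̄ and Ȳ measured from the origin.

X̄ = 56.77 mm, Ȳ = 79.35 mm

plate: A = 120 × 150 = 18000.00, centroid at (60.00, 75.00).
removed quarter-circle: A = −¼π·40² = -1256.64, centroid at (103.02, 16.98).
ΣA = 16743.36 mm²
ΣAX̄ = (18000.00)(60.00) + (-1256.64)(103.02) = 950536.89 mm³
ΣAȲ = (18000.00)(75.00) + (-1256.64)(16.98) = 1328666.67 mm³
X̄ = 950536.89 / 16743.36 = 56.77 mm
Ȳ = 1328666.67 / 16743.36 = 79.35 mm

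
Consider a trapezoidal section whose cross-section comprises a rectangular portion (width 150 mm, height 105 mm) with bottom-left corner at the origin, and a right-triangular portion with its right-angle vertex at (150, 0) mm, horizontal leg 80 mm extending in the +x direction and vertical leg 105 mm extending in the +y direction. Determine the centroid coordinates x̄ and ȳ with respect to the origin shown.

rectangular portion: A = 150 × 105 = 15750.00, centroid at (75.00, 52.50).
triangular portion: A = ½·80·105 = 4200.00, centroid at (176.67, 35.00).
ΣA = 19950.00 mm²
ΣAx̄ = (15750.00)(75.00) + (4200.00)(176.67) = 1923250.00 mm³
ΣAȳ = (15750.00)(52.50) + (4200.00)(35.00) = 973875.00 mm³
x̄ = 1923250.00 / 19950.00 = 96.40 mm
ȳ = 973875.00 / 19950.00 = 48.82 mm

x̄ = 96.40 mm, ȳ = 48.82 mm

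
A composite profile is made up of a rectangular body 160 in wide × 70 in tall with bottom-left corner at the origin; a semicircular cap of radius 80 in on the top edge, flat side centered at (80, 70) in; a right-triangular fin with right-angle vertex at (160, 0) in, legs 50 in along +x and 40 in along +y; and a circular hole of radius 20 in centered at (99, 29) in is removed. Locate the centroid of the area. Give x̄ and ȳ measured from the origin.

rectangular body: A = 160 × 70 = 11200.00, centroid at (80.00, 35.00).
semicircular top: A = ½π·80² = 10053.10, centroid at (80.00, 103.95).
triangular fin: A = ½·50·40 = 1000.00, centroid at (176.67, 13.33).
hole: A = −π·20² = -1256.64, centroid at (99.00, 29.00).
ΣA = 20996.46 in², ΣAx̄ = 1752507.32 in³, ΣAȳ = 1413940.95 in³.
x̄ = 1752507.32/20996.46 = 83.47 in; ȳ = 1413940.95/20996.46 = 67.34 in.

x̄ = 83.47 in, ȳ = 67.34 in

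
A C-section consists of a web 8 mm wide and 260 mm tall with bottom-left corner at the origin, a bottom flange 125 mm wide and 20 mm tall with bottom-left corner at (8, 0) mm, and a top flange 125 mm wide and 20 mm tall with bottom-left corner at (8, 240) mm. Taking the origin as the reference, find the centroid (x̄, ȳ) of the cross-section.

x̄ = 50.96 mm, ȳ = 130.00 mm

web: A = 8 × 260 = 2080.00, centroid at (4.00, 130.00).
bottom flange: A = 125 × 20 = 2500.00, centroid at (70.50, 10.00).
top flange: A = 125 × 20 = 2500.00, centroid at (70.50, 250.00).
ΣA = 7080.00 mm², ΣAx̄ = 360820.00 mm³, ΣAȳ = 920400.00 mm³.
x̄ = 360820.00/7080.00 = 50.96 mm; ȳ = 920400.00/7080.00 = 130.00 mm.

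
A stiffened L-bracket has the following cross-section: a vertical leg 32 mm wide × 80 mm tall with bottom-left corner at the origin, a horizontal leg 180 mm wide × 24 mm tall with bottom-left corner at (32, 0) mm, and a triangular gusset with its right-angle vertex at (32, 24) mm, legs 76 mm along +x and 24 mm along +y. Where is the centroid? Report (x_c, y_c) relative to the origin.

vertical leg: A = 32 × 80 = 2560.00, centroid at (16.00, 40.00).
horizontal leg: A = 180 × 24 = 4320.00, centroid at (122.00, 12.00).
gusset: A = ½·76·24 = 912.00, centroid at (57.33, 32.00).
ΣA = 7792.00 mm², ΣAx_c = 620288.00 mm³, ΣAy_c = 183424.00 mm³.
x_c = 620288.00/7792.00 = 79.61 mm; y_c = 183424.00/7792.00 = 23.54 mm.

x_c = 79.61 mm, y_c = 23.54 mm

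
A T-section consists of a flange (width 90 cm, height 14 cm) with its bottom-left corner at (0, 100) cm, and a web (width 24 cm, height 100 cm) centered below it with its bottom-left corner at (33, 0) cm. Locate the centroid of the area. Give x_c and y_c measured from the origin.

web: A = 24 × 100 = 2400.00, centroid at (45.00, 50.00).
flange: A = 90 × 14 = 1260.00, centroid at (45.00, 107.00).
ΣA = 3660.00 cm², ΣAx_c = 164700.00 cm³, ΣAy_c = 254820.00 cm³.
x_c = 164700.00/3660.00 = 45.00 cm; y_c = 254820.00/3660.00 = 69.62 cm.

x_c = 45.00 cm, y_c = 69.62 cm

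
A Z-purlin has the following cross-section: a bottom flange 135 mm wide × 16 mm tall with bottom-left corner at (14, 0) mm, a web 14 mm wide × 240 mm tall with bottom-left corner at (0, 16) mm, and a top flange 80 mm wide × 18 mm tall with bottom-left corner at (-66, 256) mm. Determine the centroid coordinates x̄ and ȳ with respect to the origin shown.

bottom flange: A = 135 × 16 = 2160.00, centroid at (81.50, 8.00).
web: A = 14 × 240 = 3360.00, centroid at (7.00, 136.00).
top flange: A = 80 × 18 = 1440.00, centroid at (-26.00, 265.00).
ΣA = 6960.00 mm², ΣAx̄ = 162120.00 mm³, ΣAȳ = 855840.00 mm³.
x̄ = 162120.00/6960.00 = 23.29 mm; ȳ = 855840.00/6960.00 = 122.97 mm.

x̄ = 23.29 mm, ȳ = 122.97 mm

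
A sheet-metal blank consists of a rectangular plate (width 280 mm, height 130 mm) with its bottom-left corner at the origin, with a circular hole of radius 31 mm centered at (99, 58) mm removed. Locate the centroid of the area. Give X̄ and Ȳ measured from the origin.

Part | A | x̄ᵢ | ȳᵢ | A·x̄ᵢ | A·ȳᵢ
plate | 36400.00 | 140.00 | 65.00 | 5096000.00 | 2366000.00
hole | -3019.07 | 99.00 | 58.00 | -298887.98 | -175106.09
Σ | 33380.93 |  |  | 4797112.02 | 2190893.91
X̄ = 4797112.02 / 33380.93 = 143.71 mm
Ȳ = 2190893.91 / 33380.93 = 65.63 mm

X̄ = 143.71 mm, Ȳ = 65.63 mm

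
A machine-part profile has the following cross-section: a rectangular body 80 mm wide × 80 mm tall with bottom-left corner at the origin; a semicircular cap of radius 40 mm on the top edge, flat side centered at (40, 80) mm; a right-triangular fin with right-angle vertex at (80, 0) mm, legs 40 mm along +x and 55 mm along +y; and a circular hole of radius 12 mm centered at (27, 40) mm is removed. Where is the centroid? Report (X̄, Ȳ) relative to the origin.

X̄ = 46.75 mm, Ȳ = 52.48 mm

Part | A | x̄ᵢ | ȳᵢ | A·x̄ᵢ | A·ȳᵢ
rectangular body | 6400.00 | 40.00 | 40.00 | 256000.00 | 256000.00
semicircular top | 2513.27 | 40.00 | 96.98 | 100530.96 | 243728.60
triangular fin | 1100.00 | 93.33 | 18.33 | 102666.67 | 20166.67
hole | -452.39 | 27.00 | 40.00 | -12214.51 | -18095.57
Σ | 9560.88 |  |  | 446983.12 | 501799.69
X̄ = 446983.12 / 9560.88 = 46.75 mm
Ȳ = 501799.69 / 9560.88 = 52.48 mm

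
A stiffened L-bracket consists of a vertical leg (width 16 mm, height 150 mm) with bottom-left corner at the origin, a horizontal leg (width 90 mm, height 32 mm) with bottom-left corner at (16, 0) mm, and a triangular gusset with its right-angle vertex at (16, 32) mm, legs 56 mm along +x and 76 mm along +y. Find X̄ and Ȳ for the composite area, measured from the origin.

Part | A | x̄ᵢ | ȳᵢ | A·x̄ᵢ | A·ȳᵢ
vertical leg | 2400.00 | 8.00 | 75.00 | 19200.00 | 180000.00
horizontal leg | 2880.00 | 61.00 | 16.00 | 175680.00 | 46080.00
gusset | 2128.00 | 34.67 | 57.33 | 73770.67 | 122005.33
Σ | 7408.00 |  |  | 268650.67 | 348085.33
X̄ = 268650.67 / 7408.00 = 36.26 mm
Ȳ = 348085.33 / 7408.00 = 46.99 mm

X̄ = 36.26 mm, Ȳ = 46.99 mm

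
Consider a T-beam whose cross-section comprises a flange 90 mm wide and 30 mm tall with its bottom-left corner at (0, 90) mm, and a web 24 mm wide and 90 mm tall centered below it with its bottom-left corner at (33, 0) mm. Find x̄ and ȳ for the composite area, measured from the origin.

web: A = 24 × 90 = 2160.00, centroid at (45.00, 45.00).
flange: A = 90 × 30 = 2700.00, centroid at (45.00, 105.00).
ΣA = 4860.00 mm², ΣAx̄ = 218700.00 mm³, ΣAȳ = 380700.00 mm³.
x̄ = 218700.00/4860.00 = 45.00 mm; ȳ = 380700.00/4860.00 = 78.33 mm.

x̄ = 45.00 mm, ȳ = 78.33 mm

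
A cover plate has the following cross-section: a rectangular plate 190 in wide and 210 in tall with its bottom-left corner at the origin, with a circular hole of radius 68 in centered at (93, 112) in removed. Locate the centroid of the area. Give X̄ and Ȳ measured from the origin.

Part | A | x̄ᵢ | ȳᵢ | A·x̄ᵢ | A·ȳᵢ
plate | 39900.00 | 95.00 | 105.00 | 3790500.00 | 4189500.00
hole | -14526.72 | 93.00 | 112.00 | -1350985.37 | -1626993.14
Σ | 25373.28 |  |  | 2439514.63 | 2562506.86
X̄ = 2439514.63 / 25373.28 = 96.15 in
Ȳ = 2562506.86 / 25373.28 = 100.99 in

X̄ = 96.15 in, Ȳ = 100.99 in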